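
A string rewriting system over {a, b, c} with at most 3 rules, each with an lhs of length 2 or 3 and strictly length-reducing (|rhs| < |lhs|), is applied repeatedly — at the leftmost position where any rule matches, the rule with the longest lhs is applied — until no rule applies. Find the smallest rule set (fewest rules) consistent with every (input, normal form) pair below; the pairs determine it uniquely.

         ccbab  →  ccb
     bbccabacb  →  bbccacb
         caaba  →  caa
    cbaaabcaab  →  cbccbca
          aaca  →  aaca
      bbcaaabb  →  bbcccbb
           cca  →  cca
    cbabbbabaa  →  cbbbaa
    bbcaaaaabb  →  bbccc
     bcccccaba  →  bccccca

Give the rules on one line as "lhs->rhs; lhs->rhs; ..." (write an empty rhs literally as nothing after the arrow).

  | ccbab => ccb
  | bbccabacb => bbccacb
  | caaba => caa
  | cbaaabcaab => cbccbcaab => cbccbca

aaa->cc; ab->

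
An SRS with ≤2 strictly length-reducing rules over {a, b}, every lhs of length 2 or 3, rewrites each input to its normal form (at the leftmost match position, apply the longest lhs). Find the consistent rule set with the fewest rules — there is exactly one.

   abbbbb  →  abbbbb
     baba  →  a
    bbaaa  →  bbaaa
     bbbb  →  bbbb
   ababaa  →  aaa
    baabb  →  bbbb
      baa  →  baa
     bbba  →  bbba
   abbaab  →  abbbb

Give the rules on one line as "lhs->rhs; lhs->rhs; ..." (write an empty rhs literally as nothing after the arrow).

  | abbbbb
  | baba => a
  | bbaaa
  | bbbb

aab->bb; bab->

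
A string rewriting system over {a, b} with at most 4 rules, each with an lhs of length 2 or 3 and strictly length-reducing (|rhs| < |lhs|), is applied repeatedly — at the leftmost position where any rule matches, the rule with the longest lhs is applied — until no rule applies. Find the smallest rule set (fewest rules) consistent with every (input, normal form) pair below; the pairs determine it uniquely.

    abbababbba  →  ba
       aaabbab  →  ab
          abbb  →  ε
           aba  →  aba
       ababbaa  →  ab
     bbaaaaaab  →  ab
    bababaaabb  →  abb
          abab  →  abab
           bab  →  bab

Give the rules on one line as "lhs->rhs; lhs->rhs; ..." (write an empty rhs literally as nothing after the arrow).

  | abbababbba => aaababbba => ababbba => abaaa => aaba => ba
  | aaabbab => abbab => aaab => ab
  | abbb => aa => ε
  | aba

aa->; baa->ab; bba->aa; bbb->a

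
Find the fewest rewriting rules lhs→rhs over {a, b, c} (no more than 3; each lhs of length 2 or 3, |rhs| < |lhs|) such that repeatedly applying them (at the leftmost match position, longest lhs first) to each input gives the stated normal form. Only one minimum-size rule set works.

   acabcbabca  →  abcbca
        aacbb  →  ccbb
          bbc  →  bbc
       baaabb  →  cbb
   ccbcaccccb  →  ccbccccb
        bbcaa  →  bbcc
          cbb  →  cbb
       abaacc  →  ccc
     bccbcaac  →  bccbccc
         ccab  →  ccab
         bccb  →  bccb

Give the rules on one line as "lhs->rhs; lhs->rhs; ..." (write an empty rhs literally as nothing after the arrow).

aa->c; ac->; ba->

  | acabcbabca => abcbabca => abcbca
  | aacbb => ccbb
  | bbc
  | baaabb => aabb => cbb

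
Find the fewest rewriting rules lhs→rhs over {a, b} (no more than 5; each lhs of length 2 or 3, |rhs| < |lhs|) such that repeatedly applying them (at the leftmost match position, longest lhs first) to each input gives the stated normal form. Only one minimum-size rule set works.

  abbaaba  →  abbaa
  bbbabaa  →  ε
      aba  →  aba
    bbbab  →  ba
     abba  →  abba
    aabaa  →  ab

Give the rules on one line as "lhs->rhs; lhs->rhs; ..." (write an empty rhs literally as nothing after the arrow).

  | abbaaba => abbaa
  | bbbabaa => baabaa => baaa => bab => ε
  | aba
  | bbbab => baab => ba

aaa->ab; aab->a; bab->; bbb->ba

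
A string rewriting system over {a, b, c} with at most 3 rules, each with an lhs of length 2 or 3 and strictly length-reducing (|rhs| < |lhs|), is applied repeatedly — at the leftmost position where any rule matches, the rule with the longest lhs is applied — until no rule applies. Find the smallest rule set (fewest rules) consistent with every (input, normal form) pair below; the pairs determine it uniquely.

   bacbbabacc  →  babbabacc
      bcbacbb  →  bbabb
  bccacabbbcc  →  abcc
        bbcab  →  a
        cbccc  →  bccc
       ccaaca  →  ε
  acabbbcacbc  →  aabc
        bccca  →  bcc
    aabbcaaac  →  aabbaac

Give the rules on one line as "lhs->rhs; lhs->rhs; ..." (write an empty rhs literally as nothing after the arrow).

  | bacbbabacc => babbabacc
  | bcbacbb => bbacbb => bbabb
  | bccacabbbcc => bccabbbcc => bcbbbcc => bbbbcc => abcc
  | bbcab => bbb => a

bbb->a; ca->; cb->b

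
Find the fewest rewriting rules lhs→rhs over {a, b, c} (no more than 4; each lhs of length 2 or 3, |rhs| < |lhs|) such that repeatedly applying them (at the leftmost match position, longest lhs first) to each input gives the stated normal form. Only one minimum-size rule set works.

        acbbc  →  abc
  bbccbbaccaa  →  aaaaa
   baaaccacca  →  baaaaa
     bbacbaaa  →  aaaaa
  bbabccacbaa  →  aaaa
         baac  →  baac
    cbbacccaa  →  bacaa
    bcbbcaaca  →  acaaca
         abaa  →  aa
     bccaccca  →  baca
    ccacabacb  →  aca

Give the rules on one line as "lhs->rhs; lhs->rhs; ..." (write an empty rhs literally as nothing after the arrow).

  | acbbc => abc
  | bbccbbaccaa => accbbaccaa => abbaccaa => aaaccaa => aaaaa
  | baaaccacca => baaaacca => baaaaa
  | bbacbaaa => aacbaaa => aaaaa

aba->a; bb->a; cb->; cc->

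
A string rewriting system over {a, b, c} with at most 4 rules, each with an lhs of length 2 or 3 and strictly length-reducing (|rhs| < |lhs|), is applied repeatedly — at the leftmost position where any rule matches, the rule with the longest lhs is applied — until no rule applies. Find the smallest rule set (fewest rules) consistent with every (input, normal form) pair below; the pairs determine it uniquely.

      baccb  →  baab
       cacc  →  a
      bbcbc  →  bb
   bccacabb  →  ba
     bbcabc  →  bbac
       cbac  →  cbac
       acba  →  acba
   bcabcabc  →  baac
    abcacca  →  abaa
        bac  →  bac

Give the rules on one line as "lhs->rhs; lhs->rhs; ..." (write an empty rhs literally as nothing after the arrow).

acc->aa; caa->a; cab->a; cbc->

  | baccb => baab
  | cacc => caa => a
  | bbcbc => bb
  | bccacabb => bccaab => bcab => ba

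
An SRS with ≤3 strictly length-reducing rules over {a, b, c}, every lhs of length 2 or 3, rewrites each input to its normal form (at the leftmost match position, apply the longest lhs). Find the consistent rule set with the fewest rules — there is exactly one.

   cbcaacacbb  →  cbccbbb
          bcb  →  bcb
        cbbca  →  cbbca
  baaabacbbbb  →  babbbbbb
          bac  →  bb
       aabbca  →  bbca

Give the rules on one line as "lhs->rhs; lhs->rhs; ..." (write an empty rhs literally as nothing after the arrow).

  | cbcaacacbb => cbccacbb => cbccbbb
  | bcb
  | cbbca
  | baaabacbbbb => babacbbbb => babbbbbb

aa->; ac->b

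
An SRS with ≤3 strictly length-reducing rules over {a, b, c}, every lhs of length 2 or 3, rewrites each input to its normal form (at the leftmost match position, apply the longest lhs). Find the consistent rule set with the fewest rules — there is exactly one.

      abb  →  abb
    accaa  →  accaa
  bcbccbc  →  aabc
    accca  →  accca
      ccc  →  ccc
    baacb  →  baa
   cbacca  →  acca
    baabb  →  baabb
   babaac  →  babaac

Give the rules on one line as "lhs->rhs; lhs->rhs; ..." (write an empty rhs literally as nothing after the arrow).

bcc->aa; cb->

  | abb
  | accaa
  | bcbccbc => bccbc => aabc
  | accca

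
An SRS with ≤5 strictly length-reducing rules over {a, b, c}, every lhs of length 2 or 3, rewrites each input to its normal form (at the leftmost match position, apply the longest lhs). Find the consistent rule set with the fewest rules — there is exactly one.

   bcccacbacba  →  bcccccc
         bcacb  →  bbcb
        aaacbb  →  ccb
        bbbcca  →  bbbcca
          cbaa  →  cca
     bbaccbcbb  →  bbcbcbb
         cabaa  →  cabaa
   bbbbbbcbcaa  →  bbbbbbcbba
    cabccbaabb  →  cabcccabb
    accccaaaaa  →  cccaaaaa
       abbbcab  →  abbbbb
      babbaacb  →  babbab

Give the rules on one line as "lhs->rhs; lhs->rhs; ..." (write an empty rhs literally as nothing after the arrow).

  | bcccacbacba => bcccbacba => bcccccba => bcccccc
  | bcacb => bbcb
  | aaacbb => aabb => ccb
  | bbbcca

aab->cc; ac->; bca->bb; cba->cc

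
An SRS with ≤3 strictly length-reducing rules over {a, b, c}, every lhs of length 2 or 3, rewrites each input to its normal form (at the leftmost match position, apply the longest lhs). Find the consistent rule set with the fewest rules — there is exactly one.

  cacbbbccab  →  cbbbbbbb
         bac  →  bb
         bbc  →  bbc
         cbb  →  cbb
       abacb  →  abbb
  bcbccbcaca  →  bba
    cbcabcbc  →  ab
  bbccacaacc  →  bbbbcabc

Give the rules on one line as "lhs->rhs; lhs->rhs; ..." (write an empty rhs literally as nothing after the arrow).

ac->b; cbc->; cca->bb

  | cacbbbccab => cbbbbccab => cbbbbbbb
  | bac => bb
  | bbc
  | cbb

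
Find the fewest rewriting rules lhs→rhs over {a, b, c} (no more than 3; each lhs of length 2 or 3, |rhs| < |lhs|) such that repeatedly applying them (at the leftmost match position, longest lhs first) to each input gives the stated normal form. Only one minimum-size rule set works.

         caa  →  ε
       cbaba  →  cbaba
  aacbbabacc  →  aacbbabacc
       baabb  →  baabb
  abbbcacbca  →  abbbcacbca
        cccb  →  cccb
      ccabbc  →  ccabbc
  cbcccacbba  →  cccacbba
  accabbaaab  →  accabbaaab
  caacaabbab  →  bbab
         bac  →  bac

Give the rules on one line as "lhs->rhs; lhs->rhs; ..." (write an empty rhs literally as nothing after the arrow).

  | caa => ε
  | cbaba
  | aacbbabacc
  | baabb

bcc->c; caa->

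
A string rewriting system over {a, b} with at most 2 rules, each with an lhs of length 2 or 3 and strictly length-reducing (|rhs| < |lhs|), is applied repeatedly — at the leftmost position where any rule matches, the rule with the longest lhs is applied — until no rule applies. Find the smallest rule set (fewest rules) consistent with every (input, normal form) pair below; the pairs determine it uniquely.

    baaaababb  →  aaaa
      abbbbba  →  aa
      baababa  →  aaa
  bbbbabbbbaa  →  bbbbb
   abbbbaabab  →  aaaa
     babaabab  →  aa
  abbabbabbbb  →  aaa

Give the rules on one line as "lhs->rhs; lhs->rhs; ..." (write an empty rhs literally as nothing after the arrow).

  | baaaababb => aaababb => aaaabb => aaaab => aaaa
  | abbbbba => abbbba => abbba => abba => aba => aa
  | baababa => ababa => aaba => aaa
  | bbbbabbbbaa => bbbbbbbaa => bbbbbba => bbbbb

ab->a; ba->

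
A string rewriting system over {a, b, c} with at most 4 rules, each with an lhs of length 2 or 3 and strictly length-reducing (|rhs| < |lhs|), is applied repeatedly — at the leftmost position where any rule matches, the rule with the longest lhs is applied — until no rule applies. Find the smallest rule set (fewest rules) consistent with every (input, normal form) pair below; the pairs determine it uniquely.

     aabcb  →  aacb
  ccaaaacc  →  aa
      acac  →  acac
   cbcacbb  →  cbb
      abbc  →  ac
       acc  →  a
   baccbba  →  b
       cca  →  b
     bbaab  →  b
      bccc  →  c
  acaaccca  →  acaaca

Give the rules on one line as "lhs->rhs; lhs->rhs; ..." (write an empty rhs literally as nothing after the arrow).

ba->; bc->c; cc->; cca->b

  | aabcb => aacb
  | ccaaaacc => baaacc => aacc => aa
  | acac
  | cbcacbb => ccacbb => bcbb => cbb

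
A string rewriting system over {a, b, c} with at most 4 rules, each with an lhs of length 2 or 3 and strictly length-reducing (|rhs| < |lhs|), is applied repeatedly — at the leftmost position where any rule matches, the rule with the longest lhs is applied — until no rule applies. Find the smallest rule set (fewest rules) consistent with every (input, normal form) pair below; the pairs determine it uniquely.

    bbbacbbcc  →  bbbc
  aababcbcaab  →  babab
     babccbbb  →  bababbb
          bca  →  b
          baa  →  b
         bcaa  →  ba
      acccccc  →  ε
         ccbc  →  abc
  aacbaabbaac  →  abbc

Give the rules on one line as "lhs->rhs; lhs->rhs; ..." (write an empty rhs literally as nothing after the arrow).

aa->; ca->; cb->c; cc->a

  | bbbacbbcc => bbbacbcc => bbbaccc => bbbaac => bbbc
  | aababcbcaab => babcbcaab => babccaab => babaaab => babab
  | babccbbb => bababbb
  | bca => b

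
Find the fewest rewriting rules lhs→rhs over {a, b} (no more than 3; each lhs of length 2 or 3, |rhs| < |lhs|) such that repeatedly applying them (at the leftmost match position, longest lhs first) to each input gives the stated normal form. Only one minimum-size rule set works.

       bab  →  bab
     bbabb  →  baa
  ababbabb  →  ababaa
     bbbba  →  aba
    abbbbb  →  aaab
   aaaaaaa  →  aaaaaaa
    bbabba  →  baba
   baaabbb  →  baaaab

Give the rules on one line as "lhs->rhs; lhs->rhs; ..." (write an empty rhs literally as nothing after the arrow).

  | bab
  | bbabb => babb => baa
  | ababbabb => abababb => ababaa
  | bbbba => abba => aba

bb->a; bba->ba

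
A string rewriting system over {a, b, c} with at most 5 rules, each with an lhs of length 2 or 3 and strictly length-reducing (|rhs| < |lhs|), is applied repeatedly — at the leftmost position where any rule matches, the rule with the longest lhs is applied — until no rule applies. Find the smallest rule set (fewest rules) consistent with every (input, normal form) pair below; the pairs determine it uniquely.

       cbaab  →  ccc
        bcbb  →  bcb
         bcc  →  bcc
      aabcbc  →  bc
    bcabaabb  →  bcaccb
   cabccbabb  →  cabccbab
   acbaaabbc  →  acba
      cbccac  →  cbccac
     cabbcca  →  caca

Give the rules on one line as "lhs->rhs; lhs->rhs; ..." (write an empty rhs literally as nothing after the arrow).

aa->b; bb->b; bbb->cc; bbc->

  | cbaab => cbbb => ccc
  | bcbb => bcb
  | bcc
  | aabcbc => bbcbc => bc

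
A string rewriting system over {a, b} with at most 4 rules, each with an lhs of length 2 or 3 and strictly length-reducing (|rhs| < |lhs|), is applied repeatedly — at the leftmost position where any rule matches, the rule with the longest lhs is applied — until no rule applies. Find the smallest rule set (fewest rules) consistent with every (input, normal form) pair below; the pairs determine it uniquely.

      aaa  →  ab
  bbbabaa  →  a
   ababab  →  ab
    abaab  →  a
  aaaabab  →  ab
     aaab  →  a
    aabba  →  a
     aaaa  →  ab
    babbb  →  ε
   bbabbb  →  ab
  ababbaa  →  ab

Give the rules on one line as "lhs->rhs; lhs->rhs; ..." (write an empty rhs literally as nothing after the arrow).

  | aaa => ab
  | bbbabaa => babaa => bbaa => aa => a
  | ababab => abbab => aab => ab
  | abaab => abab => abb => a

aa->a; aaa->ab; ba->b; bb->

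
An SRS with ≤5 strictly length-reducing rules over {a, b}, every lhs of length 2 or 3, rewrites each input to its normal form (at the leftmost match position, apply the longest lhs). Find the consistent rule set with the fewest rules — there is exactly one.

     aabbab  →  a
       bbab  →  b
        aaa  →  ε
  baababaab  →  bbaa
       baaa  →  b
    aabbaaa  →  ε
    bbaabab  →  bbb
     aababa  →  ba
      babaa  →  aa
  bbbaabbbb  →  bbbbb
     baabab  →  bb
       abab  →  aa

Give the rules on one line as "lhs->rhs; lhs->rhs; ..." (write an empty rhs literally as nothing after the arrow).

aaa->; ab->a; abb->aa; bab->

  | aabbab => aaaab => ab => a
  | bbab => b
  | aaa => ε
  | baababaab => baaabaab => bbaab => bbaa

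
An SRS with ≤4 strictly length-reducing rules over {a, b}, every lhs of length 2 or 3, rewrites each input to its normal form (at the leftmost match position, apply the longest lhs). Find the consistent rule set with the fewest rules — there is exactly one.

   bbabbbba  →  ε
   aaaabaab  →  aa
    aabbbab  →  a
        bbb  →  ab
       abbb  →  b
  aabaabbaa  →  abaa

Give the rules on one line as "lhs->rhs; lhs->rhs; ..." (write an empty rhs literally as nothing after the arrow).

aaa->; aab->b; bab->; bb->a

  | bbabbbba => aabbbba => bbbba => abba => aaa => ε
  | aaaabaab => abaab => abb => aa
  | aabbbab => bbbab => abab => a
  | bbb => ab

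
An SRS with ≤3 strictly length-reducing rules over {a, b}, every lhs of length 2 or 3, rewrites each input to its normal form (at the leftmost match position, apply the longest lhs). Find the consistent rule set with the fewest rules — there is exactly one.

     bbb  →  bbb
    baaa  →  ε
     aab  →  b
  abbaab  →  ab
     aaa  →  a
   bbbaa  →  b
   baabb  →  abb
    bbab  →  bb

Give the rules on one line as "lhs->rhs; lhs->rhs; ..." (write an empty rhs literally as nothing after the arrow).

aa->; ba->

  | bbb
  | baaa => aa => ε
  | aab => b
  | abbaab => abab => ab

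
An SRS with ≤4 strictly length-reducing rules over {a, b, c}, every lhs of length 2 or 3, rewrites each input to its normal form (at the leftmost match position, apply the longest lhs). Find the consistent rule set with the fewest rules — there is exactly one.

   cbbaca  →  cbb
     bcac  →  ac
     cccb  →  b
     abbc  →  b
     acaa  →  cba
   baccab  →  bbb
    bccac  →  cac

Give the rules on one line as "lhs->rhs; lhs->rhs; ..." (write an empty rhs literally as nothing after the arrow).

  | cbbaca => cbbcb => cbb
  | bcac => ac
  | cccb => bcb => b
  | abbc => bbc => b

ab->b; aca->cb; bc->; cc->b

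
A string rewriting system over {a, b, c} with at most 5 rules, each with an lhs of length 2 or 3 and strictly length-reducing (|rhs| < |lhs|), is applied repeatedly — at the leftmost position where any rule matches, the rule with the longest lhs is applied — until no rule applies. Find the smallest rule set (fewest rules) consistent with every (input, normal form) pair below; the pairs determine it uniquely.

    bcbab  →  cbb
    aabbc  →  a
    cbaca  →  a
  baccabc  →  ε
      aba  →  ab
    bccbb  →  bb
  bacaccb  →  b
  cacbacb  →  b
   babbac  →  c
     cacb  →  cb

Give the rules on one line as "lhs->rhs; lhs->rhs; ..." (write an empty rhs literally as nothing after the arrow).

  | bcbab => cbab => cbb
  | aabbc => aabc => aac => a
  | cbaca => cbca => cca => a
  | baccabc => bccabc => ccabc => abc => ac => ε

ac->; ba->b; bc->c; cc->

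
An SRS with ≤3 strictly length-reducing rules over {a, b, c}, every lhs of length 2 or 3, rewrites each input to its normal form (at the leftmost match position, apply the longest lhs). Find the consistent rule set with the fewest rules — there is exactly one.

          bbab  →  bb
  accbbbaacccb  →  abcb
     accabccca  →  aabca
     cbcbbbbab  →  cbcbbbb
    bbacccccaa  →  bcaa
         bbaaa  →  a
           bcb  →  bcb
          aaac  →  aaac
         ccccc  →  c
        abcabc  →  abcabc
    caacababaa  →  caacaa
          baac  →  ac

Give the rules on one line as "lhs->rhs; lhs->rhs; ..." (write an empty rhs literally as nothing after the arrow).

ba->; cc->

  | bbab => bb
  | accbbbaacccb => abbbaacccb => abbacccb => abcccb => abcb
  | accabccca => aabccca => aabca
  | cbcbbbbab => cbcbbbb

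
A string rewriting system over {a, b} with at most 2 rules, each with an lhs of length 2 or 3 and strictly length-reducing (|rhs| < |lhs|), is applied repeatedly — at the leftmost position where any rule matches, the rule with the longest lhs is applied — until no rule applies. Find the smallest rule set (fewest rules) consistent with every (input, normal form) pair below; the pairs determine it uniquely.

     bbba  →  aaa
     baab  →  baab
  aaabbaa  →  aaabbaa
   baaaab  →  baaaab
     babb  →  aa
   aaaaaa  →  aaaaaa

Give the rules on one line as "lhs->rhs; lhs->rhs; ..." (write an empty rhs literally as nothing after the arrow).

  | bbba => aaa
  | baab
  | aaabbaa
  | baaaab

bab->bb; bbb->aa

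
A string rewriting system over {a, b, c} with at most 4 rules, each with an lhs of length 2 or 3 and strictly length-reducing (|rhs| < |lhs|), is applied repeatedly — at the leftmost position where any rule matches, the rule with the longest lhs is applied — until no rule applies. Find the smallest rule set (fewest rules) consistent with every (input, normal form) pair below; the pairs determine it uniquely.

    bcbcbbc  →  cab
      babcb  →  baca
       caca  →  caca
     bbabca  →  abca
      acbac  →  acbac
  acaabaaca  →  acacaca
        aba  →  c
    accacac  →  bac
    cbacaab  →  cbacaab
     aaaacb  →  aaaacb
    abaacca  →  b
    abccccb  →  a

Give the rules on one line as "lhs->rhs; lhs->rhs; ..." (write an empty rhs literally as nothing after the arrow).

aba->c; bb->; bcb->ca; cc->b

  | bcbcbbc => cacbbc => cacc => cab
  | babcb => baca
  | caca
  | bbabca => abca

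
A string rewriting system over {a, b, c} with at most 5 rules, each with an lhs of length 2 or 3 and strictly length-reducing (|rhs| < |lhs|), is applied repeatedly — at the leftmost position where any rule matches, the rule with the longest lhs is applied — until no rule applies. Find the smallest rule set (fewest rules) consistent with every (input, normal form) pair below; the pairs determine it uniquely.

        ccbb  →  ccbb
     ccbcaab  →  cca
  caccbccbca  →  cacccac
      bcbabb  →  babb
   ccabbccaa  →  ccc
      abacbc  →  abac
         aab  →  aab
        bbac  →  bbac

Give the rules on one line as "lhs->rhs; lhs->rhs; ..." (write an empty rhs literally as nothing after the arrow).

  | ccbb
  | ccbcaab => ccacab => cca
  | caccbccbca => cacccbca => cacccac
  | bcbabb => babb

bc->; bca->ac; caa->cc; cab->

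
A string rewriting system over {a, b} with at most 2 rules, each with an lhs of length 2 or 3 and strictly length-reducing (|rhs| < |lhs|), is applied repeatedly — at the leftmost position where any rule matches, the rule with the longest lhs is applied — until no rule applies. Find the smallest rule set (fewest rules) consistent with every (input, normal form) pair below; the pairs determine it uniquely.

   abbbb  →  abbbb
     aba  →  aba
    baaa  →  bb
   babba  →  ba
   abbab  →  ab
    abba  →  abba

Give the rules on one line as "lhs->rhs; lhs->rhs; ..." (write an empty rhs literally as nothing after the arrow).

  | abbbb
  | aba
  | baaa => bb
  | babba => ba

aaa->b; bab->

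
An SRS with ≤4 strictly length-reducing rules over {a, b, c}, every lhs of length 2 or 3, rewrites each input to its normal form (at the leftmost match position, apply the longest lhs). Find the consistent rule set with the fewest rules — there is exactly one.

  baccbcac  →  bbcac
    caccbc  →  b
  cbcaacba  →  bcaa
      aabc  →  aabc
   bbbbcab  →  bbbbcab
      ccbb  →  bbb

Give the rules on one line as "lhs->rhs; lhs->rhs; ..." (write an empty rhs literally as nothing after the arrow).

abb->; ba->; cb->b; cc->b

  | baccbcac => ccbcac => bbcac
  | caccbc => cabbc => cc => b
  | cbcaacba => bcaacba => bcaaba => bcaa
  | aabc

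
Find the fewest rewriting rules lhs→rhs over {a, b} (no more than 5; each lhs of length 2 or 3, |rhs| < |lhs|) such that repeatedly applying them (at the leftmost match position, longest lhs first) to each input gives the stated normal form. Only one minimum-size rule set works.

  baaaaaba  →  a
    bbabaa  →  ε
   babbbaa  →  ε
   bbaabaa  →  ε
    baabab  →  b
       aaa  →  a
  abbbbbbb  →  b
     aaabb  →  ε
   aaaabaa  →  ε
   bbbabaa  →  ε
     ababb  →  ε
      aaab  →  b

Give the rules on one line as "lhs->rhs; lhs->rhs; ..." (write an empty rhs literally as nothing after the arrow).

  | baaaaaba => aaaaaba => aaaba => aba => ba => a
  | bbabaa => abaa => baa => aa => ε
  | babbbaa => abbbaa => bbbaa => baa => aa => ε
  | bbaabaa => aabaa => baa => aa => ε

aa->; ab->b; ba->a; bb->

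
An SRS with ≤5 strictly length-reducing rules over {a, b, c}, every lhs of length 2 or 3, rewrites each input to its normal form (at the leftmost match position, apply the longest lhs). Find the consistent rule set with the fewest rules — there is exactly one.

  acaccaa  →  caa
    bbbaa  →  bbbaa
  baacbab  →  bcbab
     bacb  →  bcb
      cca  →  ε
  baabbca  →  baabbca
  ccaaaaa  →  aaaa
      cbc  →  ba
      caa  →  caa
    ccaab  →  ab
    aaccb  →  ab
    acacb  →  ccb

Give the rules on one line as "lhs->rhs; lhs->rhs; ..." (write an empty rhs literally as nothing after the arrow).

ac->c; acc->; cbc->ba; cca->

  | acaccaa => caccaa => caa
  | bbbaa
  | baacbab => bacbab => bcbab
  | bacb => bcb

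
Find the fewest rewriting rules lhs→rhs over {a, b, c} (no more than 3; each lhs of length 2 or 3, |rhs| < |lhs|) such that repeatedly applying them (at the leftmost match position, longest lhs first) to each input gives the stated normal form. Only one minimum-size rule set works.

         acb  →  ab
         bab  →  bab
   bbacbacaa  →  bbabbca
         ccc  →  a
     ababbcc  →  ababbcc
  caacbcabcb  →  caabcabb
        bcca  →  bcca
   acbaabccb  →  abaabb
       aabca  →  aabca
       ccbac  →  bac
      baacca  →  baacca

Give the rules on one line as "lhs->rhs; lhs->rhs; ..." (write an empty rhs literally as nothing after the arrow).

  | acb => ab
  | bab
  | bbacbacaa => bbabacaa => bbabbca
  | ccc => a

aca->bc; cb->b; ccc->a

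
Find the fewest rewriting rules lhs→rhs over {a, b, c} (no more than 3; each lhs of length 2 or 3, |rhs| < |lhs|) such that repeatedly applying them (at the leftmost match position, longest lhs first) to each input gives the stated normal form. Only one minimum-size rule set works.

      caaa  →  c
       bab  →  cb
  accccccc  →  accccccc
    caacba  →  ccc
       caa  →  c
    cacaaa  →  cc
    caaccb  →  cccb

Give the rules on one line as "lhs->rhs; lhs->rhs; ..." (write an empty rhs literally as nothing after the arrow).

  | caaa => caa => ca => c
  | bab => cb
  | accccccc
  | caacba => cacba => ccba => ccc

ba->c; ca->c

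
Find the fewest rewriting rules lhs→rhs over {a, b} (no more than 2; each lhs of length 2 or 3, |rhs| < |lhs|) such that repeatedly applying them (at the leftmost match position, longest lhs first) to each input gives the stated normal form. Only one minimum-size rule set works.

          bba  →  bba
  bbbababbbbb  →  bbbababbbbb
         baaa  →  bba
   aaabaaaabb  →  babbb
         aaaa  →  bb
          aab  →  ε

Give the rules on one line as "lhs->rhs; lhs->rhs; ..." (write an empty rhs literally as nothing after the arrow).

  | bba
  | bbbababbbbb
  | baaa => bba
  | aaabaaaabb => babaaaabb => babbaabb => babbb

aa->b; aab->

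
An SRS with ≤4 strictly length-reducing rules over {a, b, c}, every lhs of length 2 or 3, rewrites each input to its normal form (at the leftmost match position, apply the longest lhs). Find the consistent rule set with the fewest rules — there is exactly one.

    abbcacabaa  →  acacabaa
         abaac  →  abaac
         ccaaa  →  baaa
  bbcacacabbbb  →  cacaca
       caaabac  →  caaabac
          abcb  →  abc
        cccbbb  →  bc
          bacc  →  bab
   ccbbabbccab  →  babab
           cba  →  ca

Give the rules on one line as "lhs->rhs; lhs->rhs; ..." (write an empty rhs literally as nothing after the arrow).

bb->; cb->c; cc->b

  | abbcacabaa => acacabaa
  | abaac
  | ccaaa => baaa
  | bbcacacabbbb => cacacabbbb => cacacabb => cacaca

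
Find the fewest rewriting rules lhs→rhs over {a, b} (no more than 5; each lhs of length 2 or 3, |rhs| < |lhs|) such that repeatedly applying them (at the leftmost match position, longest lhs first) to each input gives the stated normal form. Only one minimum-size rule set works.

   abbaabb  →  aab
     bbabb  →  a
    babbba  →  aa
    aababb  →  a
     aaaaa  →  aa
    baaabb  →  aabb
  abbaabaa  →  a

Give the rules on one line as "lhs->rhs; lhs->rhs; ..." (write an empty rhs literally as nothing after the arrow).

aaa->ba; ba->a; baa->a; bab->a

  | abbaabb => ababb => aab
  | bbabb => bab => a
  | babbba => abba => aba => aa
  | aababb => aaab => bab => a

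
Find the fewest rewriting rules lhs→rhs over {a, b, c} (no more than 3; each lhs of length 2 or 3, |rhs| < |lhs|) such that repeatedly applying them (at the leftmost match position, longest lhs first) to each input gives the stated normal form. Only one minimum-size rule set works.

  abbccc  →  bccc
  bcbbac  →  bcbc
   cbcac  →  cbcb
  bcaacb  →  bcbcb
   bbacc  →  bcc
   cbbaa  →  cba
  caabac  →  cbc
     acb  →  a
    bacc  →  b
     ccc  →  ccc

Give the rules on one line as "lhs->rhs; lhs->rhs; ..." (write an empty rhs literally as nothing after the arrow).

aa->b; ac->b; bb->a

  | abbccc => aaccc => bccc
  | bcbbac => bcaac => bcbc
  | cbcac => cbcb
  | bcaacb => bcbcb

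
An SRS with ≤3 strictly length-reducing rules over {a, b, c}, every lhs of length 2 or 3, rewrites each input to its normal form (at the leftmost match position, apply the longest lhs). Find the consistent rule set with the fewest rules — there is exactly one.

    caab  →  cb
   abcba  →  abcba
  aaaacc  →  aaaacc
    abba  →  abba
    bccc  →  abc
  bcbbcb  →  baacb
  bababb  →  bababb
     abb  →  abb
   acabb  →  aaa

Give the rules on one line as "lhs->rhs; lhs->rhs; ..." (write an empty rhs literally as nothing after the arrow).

bcc->ab; ca->c; cbb->aa

  | caab => cab => cb
  | abcba
  | aaaacc
  | abba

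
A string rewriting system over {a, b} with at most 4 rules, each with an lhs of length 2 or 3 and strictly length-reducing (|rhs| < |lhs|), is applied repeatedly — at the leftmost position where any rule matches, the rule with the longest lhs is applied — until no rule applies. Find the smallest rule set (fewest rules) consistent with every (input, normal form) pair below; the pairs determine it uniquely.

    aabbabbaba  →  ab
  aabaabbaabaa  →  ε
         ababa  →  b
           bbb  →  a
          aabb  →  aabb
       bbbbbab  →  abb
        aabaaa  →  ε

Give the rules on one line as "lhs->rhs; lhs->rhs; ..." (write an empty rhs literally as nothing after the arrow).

  | aabbabbaba => aabbbaba => aaaaba => aaba => ab
  | aabaabbaabaa => ababbaabaa => bbbaabaa => aaabaa => abaa => ba => ε
  | ababa => bba => b
  | bbb => a

aaa->a; aba->b; ba->; bbb->a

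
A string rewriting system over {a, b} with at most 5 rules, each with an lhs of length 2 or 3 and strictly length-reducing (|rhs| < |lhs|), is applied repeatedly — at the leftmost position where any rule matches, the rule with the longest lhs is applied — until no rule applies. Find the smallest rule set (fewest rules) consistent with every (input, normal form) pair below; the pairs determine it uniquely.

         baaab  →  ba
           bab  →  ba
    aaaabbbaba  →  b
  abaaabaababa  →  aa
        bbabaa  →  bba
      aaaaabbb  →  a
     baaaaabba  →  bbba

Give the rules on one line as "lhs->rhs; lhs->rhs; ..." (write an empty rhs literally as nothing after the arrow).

  | baaab => bab => ba
  | bab => ba
  | aaaabbbaba => aabbaba => baba => baa => b
  | abaaabaababa => aaaabaababa => aaaababa => aaaba => aa

aab->; ab->a; abb->bb; baa->b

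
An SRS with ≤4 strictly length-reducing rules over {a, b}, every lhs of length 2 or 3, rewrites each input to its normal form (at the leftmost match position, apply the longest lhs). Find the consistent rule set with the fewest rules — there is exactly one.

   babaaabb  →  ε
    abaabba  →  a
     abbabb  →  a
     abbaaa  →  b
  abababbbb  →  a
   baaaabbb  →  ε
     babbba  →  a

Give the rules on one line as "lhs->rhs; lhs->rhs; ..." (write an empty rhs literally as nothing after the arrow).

ab->; ba->b; bbb->a

  | babaaabb => bbaaabb => bbaabb => bbabb => bbbb => ab => ε
  | abaabba => aabba => aba => a
  | abbabb => babb => bbb => a
  | abbaaa => baaa => baa => ba => b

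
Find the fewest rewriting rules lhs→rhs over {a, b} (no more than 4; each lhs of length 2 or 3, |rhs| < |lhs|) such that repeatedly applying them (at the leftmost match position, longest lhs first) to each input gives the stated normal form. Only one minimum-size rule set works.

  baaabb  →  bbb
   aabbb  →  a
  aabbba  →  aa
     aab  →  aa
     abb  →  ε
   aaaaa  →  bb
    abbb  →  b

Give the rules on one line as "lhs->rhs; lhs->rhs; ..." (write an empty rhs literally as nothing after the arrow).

aaa->bb; ab->a; abb->; ba->b

  | baaabb => baabb => babb => bbb
  | aabbb => ab => a
  | aabbba => aba => aa
  | aab => aa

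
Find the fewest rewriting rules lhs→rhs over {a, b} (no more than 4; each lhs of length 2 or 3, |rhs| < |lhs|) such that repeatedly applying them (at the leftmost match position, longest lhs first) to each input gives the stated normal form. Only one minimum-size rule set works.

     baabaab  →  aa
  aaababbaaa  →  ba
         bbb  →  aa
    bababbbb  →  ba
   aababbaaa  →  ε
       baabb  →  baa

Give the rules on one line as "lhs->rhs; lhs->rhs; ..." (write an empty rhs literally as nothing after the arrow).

  | baabaab => babab => bbb => aa
  | aaababbaaa => bbabbaaa => abbaaa => aaaa => ba
  | bbb => aa
  | bababbbb => bbbbbb => aabbb => aaaa => ba

aaa->b; aba->b; bb->; bbb->aa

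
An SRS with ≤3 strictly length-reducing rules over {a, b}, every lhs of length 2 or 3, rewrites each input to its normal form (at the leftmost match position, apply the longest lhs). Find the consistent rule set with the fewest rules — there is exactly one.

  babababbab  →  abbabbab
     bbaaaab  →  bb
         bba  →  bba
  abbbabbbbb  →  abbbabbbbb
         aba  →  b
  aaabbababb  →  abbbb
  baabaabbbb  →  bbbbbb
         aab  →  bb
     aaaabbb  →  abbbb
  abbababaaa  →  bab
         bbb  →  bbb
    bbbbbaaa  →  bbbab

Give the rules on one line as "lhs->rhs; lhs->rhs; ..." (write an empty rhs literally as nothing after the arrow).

  | babababbab => baababbab => abbabbab
  | bbaaaab => babaab => baaab => abab => aab => bb
  | bba
  | abbbabbbbb

aa->b; aba->aa; baa->ab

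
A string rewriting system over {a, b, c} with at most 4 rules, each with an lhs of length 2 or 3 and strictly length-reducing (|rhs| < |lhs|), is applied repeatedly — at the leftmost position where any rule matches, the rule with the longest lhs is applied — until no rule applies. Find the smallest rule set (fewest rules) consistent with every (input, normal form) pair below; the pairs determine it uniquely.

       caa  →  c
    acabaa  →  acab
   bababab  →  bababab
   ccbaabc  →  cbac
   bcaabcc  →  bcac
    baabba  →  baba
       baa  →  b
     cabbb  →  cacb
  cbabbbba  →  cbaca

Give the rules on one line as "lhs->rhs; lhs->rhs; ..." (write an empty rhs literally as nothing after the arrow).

  | caa => c
  | acabaa => acab
  | bababab
  | ccbaabc => cbaabc => cbac

aa->; aab->a; bb->c; cc->c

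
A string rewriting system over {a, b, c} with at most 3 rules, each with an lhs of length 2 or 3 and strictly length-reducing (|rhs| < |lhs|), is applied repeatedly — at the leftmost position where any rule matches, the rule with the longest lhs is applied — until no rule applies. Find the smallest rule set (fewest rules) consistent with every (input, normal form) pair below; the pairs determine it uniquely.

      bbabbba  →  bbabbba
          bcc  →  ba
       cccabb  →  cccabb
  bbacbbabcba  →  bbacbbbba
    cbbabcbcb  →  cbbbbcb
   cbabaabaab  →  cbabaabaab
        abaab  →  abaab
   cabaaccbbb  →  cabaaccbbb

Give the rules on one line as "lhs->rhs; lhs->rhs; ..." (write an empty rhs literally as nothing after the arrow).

abc->b; bcc->ba

  | bbabbba
  | bcc => ba
  | cccabb
  | bbacbbabcba => bbacbbbba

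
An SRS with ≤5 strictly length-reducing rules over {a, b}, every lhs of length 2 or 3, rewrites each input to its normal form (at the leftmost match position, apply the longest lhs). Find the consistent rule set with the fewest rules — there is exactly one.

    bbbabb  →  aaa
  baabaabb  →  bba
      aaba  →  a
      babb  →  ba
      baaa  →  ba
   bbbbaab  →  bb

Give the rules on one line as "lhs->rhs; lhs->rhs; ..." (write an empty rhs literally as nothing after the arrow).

  | bbbabb => aaabb => aaab => aaa
  | baabaabb => babaabb => bbabb => bbab => bba
  | aaba => ab => a
  | babb => bab => ba

ab->a; aba->b; baa->ba; bbb->aa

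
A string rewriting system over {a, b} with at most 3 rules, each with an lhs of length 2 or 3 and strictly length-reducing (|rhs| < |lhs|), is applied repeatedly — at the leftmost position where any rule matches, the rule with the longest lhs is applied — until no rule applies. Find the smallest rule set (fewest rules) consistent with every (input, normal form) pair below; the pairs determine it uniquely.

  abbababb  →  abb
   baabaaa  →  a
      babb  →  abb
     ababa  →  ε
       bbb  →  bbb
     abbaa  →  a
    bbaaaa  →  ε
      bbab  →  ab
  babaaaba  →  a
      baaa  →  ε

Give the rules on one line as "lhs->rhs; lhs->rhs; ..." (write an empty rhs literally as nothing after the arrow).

aa->; ba->; bab->ab

  | abbababb => abababb => aababb => babb => abb
  | baabaaa => abaaa => aaa => a
  | babb => abb
  | ababa => aaba => ba => ε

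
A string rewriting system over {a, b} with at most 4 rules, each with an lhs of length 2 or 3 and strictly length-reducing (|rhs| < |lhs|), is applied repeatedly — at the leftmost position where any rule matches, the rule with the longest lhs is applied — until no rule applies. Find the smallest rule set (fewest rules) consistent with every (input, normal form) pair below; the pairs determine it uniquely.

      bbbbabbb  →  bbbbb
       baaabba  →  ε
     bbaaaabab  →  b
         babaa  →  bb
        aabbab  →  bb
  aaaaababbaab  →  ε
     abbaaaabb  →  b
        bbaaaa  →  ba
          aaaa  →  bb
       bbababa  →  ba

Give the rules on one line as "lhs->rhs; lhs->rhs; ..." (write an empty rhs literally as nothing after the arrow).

  | bbbbabbb => bbbbb
  | baaabba => bbabba => bba => ε
  | bbaaaabab => aaabab => babab => bab => b
  | babaa => baa => bb

aa->b; ab->; bba->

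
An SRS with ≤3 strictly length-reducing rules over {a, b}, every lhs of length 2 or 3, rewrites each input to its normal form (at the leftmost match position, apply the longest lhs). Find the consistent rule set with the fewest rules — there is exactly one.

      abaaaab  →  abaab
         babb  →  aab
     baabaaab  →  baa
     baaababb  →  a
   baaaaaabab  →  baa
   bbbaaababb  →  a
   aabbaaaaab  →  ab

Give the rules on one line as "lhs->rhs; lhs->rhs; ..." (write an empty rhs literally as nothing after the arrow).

aaa->a; bab->aa; bb->

  | abaaaab => abaab
  | babb => aab
  | baabaaab => baabab => baaaa => baa
  | baaababb => bababb => aaabb => abb => a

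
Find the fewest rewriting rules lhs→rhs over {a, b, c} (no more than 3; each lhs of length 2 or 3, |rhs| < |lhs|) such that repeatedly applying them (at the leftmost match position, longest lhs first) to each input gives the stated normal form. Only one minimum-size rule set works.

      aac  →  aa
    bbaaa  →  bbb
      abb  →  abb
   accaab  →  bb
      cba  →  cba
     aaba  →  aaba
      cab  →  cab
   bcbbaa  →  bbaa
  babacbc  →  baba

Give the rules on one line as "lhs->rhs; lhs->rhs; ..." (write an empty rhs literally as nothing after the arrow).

  | aac => aa
  | bbaaa => bbb
  | abb
  | accaab => acaab => aaab => bb

aaa->b; ac->a; bc->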